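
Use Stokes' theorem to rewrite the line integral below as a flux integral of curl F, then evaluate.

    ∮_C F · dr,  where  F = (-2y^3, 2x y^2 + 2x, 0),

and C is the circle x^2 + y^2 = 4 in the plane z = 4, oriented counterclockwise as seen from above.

Let S be the flat disk x^2 + y^2 ≤ 4 in the plane z = 4, with upward unit normal n̂ = ẑ. By Stokes' theorem,

    ∮_C F · dr = ∬_S (∇ × F) · n̂ dS = ∬_D (curl F)_z dA,

where D is the disk x^2 + y^2 ≤ 4.

Compute the curl of F = (-2y^3, 2x y^2 + 2x, 0):
    (∇ × F)_x = ∂F_z/∂y - ∂F_y/∂z = 0,
    (∇ × F)_y = ∂F_x/∂z - ∂F_z/∂x = 0,
    (∇ × F)_z = ∂F_y/∂x - ∂F_x/∂y = 8y^2 + 2.

On z = 4, (curl F)_z = 8y^2 + 2.

Convert to polar (x = r cos θ, y = r sin θ, dA = r dr dθ); the integrand becomes 8r^2sin(θ)^2 + 2, so

    ∬_D (curl F)_z dA = ∫_0^{2π} ∫_0^{2} (8r^2sin(θ)^2 + 2) · r dr dθ.

Inner (r from 0 to 2): 32sin(θ)^2 + 4.
Outer (θ from 0 to 2π): 40π.

Therefore ∮_C F · dr = 40π.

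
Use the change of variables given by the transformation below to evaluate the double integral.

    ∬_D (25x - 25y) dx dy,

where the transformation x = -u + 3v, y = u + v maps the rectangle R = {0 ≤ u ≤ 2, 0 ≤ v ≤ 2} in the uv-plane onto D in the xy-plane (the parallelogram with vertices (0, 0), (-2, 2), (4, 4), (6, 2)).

Compute the Jacobian determinant of (x, y) with respect to (u, v):

    ∂(x,y)/∂(u,v) = | -1  3 | = (-1)(1) - (3)(1) = -4.
                   | 1  1 |

Its absolute value is |J| = 4 (the area scaling factor).

Substituting x = -u + 3v, y = u + v into the integrand,

    25x - 25y → -50u + 50v,

so the integral becomes

    ∬_R (-50u + 50v) · |J| du dv = ∫_0^2 ∫_0^2 (-200u + 200v) dv du.

Inner (v): 400 - 400u.
Outer (u): 0.

Therefore ∬_D (25x - 25y) dx dy = 0.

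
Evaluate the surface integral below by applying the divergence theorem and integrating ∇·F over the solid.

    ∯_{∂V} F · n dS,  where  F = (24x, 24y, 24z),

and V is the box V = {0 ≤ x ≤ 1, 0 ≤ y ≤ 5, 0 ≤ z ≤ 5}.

By the divergence theorem,

    ∯_{∂V} F · n dS = ∭_V (∇ · F) dV.

Compute the divergence:
    ∇ · F = ∂F_x/∂x + ∂F_y/∂y + ∂F_z/∂z = 24 + 24 + 24 = 72.

V is a rectangular box, so dV = dx dy dz with 0 ≤ x ≤ 1, 0 ≤ y ≤ 5, 0 ≤ z ≤ 5.

Integrate (72) over V as an iterated integral:

    ∭_V (∇·F) dV = ∫_0^{1} ∫_0^{5} ∫_0^{5} (72) dz dy dx.

Inner (z from 0 to 5): 360.
Middle (y from 0 to 5): 1800.
Outer (x from 0 to 1): 1800.

Therefore ∯_{∂V} F · n dS = 1800.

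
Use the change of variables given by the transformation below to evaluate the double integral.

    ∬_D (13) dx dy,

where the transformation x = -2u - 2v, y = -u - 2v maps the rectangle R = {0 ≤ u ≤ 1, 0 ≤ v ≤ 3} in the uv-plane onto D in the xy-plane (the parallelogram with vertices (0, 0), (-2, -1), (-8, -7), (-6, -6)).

Compute the Jacobian determinant of (x, y) with respect to (u, v):

    ∂(x,y)/∂(u,v) = | -2  -2 | = (-2)(-2) - (-2)(-1) = 2.
                   | -1  -2 |

Its absolute value is |J| = 2 (the area scaling factor).

Substituting x = -2u - 2v, y = -u - 2v into the integrand,

    13 → 13,

so the integral becomes

    ∬_R (13) · |J| du dv = ∫_0^1 ∫_0^3 (26) dv du.

Inner (v): 78.
Outer (u): 78.

Therefore ∬_D (13) dx dy = 78.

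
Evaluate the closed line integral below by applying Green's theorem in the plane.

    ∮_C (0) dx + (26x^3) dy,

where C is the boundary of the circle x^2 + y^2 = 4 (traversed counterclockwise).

Green's theorem converts the closed line integral into a double integral over the enclosed region D:

    ∮_C P dx + Q dy = ∬_D (∂Q/∂x - ∂P/∂y) dA.

Here P = 0, Q = 26x^3, so

    ∂Q/∂x = 78x^2,    ∂P/∂y = 0,
    ∂Q/∂x - ∂P/∂y = 78x^2.

D is the region x^2 + y^2 ≤ 4. Evaluating the double integral:

In polar coordinates (x = r cos θ, y = r sin θ, dA = r dr dθ) the integrand becomes 78r^2cos(θ)^2, so

    ∬_D (78x^2) dA = ∫_0^{2π} ∫_0^{2} (78r^2cos(θ)^2) · r dr dθ.

Inner (r from 0 to 2): 312cos(θ)^2.
Outer (θ from 0 to 2π): 312π.

Therefore ∮_C P dx + Q dy = 312π.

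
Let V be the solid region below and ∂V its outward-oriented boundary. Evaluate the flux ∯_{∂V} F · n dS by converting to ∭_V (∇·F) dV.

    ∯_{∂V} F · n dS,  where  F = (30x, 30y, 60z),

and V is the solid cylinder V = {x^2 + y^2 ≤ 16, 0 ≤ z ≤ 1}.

By the divergence theorem,

    ∯_{∂V} F · n dS = ∭_V (∇ · F) dV.

Compute the divergence:
    ∇ · F = ∂F_x/∂x + ∂F_y/∂y + ∂F_z/∂z = 30 + 30 + 60 = 120.

In cylindrical coordinates, x = r cos(θ), y = r sin(θ), z = z, dV = r dr dθ dz, with 0 ≤ r ≤ 4, 0 ≤ θ ≤ 2π, 0 ≤ z ≤ 1.

The integrand, after substitution and multiplying by the volume element, becomes (120) · r, so

    ∭_V (∇·F) dV = ∫_0^{2π} ∫_0^{4} ∫_0^{1} (120) · r dz dr dθ.

Inner (z from 0 to 1): 120r.
Middle (r from 0 to 4): 960.
Outer (θ from 0 to 2π): 1920π.

Therefore ∯_{∂V} F · n dS = 1920π.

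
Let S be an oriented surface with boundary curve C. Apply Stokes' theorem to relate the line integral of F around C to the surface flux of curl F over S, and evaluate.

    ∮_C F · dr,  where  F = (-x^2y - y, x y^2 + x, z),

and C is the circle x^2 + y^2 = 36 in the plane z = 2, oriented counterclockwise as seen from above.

Let S be the flat disk x^2 + y^2 ≤ 36 in the plane z = 2, with upward unit normal n̂ = ẑ. By Stokes' theorem,

    ∮_C F · dr = ∬_S (∇ × F) · n̂ dS = ∬_D (curl F)_z dA,

where D is the disk x^2 + y^2 ≤ 36.

Compute the curl of F = (-x^2y - y, x y^2 + x, z):
    (∇ × F)_x = ∂F_z/∂y - ∂F_y/∂z = 0,
    (∇ × F)_y = ∂F_x/∂z - ∂F_z/∂x = 0,
    (∇ × F)_z = ∂F_y/∂x - ∂F_x/∂y = x^2 + y^2 + 2.

On z = 2, (curl F)_z = x^2 + y^2 + 2.

Convert to polar (x = r cos θ, y = r sin θ, dA = r dr dθ); the integrand becomes r^2 + 2, so

    ∬_D (curl F)_z dA = ∫_0^{2π} ∫_0^{6} (r^2 + 2) · r dr dθ.

Inner (r from 0 to 6): 360.
Outer (θ from 0 to 2π): 720π.

Therefore ∮_C F · dr = 720π.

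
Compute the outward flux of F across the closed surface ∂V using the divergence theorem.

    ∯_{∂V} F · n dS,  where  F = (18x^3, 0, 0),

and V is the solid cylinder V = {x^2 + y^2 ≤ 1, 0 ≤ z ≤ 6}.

By the divergence theorem,

    ∯_{∂V} F · n dS = ∭_V (∇ · F) dV.

Compute the divergence:
    ∇ · F = ∂F_x/∂x + ∂F_y/∂y + ∂F_z/∂z = 54x^2 + 0 + 0 = 54x^2.

In cylindrical coordinates, x = r cos(θ), y = r sin(θ), z = z, dV = r dr dθ dz, with 0 ≤ r ≤ 1, 0 ≤ θ ≤ 2π, 0 ≤ z ≤ 6.

The integrand, after substitution and multiplying by the volume element, becomes (54r^2cos(θ)^2) · r, so

    ∭_V (∇·F) dV = ∫_0^{2π} ∫_0^{1} ∫_0^{6} (54r^2cos(θ)^2) · r dz dr dθ.

Inner (z from 0 to 6): 324r^3cos(θ)^2.
Middle (r from 0 to 1): 81cos(θ)^2.
Outer (θ from 0 to 2π): 81π.

Therefore ∯_{∂V} F · n dS = 81π.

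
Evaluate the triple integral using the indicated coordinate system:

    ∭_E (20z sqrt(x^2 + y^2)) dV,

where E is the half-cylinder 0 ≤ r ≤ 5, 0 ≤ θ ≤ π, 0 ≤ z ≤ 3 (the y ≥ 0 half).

In cylindrical coordinates, x = r cos(θ), y = r sin(θ), z = z, and dV = r dr dθ dz.

The integrand becomes 20r z, so

    ∭_E (20z sqrt(x^2 + y^2)) dV = ∫_{0}^{π} ∫_{0}^{5} ∫_{0}^{3} (20r z) · r dz dr dθ.

Inner (z): 90r^2.
Middle (r from 0 to 5): 3750.
Outer (θ): 3750π.

Therefore the triple integral equals 3750π.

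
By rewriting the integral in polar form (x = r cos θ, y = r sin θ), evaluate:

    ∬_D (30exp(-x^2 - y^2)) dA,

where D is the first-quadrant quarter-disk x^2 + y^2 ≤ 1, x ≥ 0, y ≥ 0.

The region D is 0 ≤ r ≤ 1, 0 ≤ θ ≤ π/2 in polar coordinates, where x = r cos(θ), y = r sin(θ), and dA = r dr dθ.

Under the substitution, the integrand becomes 30exp(-r^2), so

    ∬_D (30exp(-x^2 - y^2)) dA = ∫_{0}^{π/2} ∫_{0}^{1} (30exp(-r^2)) · r dr dθ.

Inner integral (in r): ∫_{0}^{1} (30exp(-r^2)) · r dr = 15 - 15exp(-1).

Outer integral (in θ): ∫_{0}^{π/2} (15 - 15exp(-1)) dθ = -15π (1 - e)exp(-1)/2.

Therefore ∬_D (30exp(-x^2 - y^2)) dA = -15π (1 - e)exp(-1)/2.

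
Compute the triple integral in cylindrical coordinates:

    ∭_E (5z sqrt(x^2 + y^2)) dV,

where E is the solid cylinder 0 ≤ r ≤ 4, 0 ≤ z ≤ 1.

In cylindrical coordinates, x = r cos(θ), y = r sin(θ), z = z, and dV = r dr dθ dz.

The integrand becomes 5r z, so

    ∭_E (5z sqrt(x^2 + y^2)) dV = ∫_{0}^{2π} ∫_{0}^{4} ∫_{0}^{1} (5r z) · r dz dr dθ.

Inner (z): 5r^2/2.
Middle (r from 0 to 4): 160/3.
Outer (θ): 320π/3.

Therefore the triple integral equals 320π/3.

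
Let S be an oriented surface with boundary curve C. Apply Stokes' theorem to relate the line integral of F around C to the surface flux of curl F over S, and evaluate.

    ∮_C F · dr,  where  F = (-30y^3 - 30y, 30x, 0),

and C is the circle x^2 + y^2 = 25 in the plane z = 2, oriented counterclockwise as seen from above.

Let S be the flat disk x^2 + y^2 ≤ 25 in the plane z = 2, with upward unit normal n̂ = ẑ. By Stokes' theorem,

    ∮_C F · dr = ∬_S (∇ × F) · n̂ dS = ∬_D (curl F)_z dA,

where D is the disk x^2 + y^2 ≤ 25.

Compute the curl of F = (-30y^3 - 30y, 30x, 0):
    (∇ × F)_x = ∂F_z/∂y - ∂F_y/∂z = 0,
    (∇ × F)_y = ∂F_x/∂z - ∂F_z/∂x = 0,
    (∇ × F)_z = ∂F_y/∂x - ∂F_x/∂y = 90y^2 + 60.

On z = 2, (curl F)_z = 90y^2 + 60.

Convert to polar (x = r cos θ, y = r sin θ, dA = r dr dθ); the integrand becomes 90r^2sin(θ)^2 + 60, so

    ∬_D (curl F)_z dA = ∫_0^{2π} ∫_0^{5} (90r^2sin(θ)^2 + 60) · r dr dθ.

Inner (r from 0 to 5): 28125sin(θ)^2/2 + 750.
Outer (θ from 0 to 2π): 31125π/2.

Therefore ∮_C F · dr = 31125π/2.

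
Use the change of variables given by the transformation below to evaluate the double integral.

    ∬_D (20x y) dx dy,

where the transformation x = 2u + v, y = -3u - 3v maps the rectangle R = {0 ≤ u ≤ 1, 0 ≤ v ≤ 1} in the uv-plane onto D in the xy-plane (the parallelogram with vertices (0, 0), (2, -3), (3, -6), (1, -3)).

Compute the Jacobian determinant of (x, y) with respect to (u, v):

    ∂(x,y)/∂(u,v) = | 2  1 | = (2)(-3) - (1)(-3) = -3.
                   | -3  -3 |

Its absolute value is |J| = 3 (the area scaling factor).

Substituting x = 2u + v, y = -3u - 3v into the integrand,

    20x y → -120u^2 - 180u v - 60v^2,

so the integral becomes

    ∬_R (-120u^2 - 180u v - 60v^2) · |J| du dv = ∫_0^1 ∫_0^1 (-360u^2 - 540u v - 180v^2) dv du.

Inner (v): -360u^2 - 270u - 60.
Outer (u): -315.

Therefore ∬_D (20x y) dx dy = -315.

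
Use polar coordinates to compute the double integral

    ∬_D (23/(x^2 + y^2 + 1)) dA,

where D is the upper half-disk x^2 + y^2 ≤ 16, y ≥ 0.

The region D is 0 ≤ r ≤ 4, 0 ≤ θ ≤ π in polar coordinates, where x = r cos(θ), y = r sin(θ), and dA = r dr dθ.

Under the substitution, the integrand becomes 23/(r^2 + 1), so

    ∬_D (23/(x^2 + y^2 + 1)) dA = ∫_{0}^{π} ∫_{0}^{4} (23/(r^2 + 1)) · r dr dθ.

Inner integral (in r): ∫_{0}^{4} (23/(r^2 + 1)) · r dr = 23log(17)/2.

Outer integral (in θ): ∫_{0}^{π} (23log(17)/2) dθ = 23π log(17)/2.

Therefore ∬_D (23/(x^2 + y^2 + 1)) dA = 23π log(17)/2.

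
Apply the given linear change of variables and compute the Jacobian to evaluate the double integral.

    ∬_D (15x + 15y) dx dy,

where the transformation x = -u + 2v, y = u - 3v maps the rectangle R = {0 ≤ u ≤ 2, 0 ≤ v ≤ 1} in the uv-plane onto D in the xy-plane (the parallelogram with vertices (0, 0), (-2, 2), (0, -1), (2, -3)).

Compute the Jacobian determinant of (x, y) with respect to (u, v):

    ∂(x,y)/∂(u,v) = | -1  2 | = (-1)(-3) - (2)(1) = 1.
                   | 1  -3 |

Its absolute value is |J| = 1 (the area scaling factor).

Substituting x = -u + 2v, y = u - 3v into the integrand,

    15x + 15y → -15v,

so the integral becomes

    ∬_R (-15v) · |J| du dv = ∫_0^2 ∫_0^1 (-15v) dv du.

Inner (v): -15/2.
Outer (u): -15.

Therefore ∬_D (15x + 15y) dx dy = -15.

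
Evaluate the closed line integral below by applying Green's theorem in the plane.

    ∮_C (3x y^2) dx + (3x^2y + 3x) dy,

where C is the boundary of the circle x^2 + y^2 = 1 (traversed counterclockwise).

Green's theorem converts the closed line integral into a double integral over the enclosed region D:

    ∮_C P dx + Q dy = ∬_D (∂Q/∂x - ∂P/∂y) dA.

Here P = 3x y^2, Q = 3x^2y + 3x, so

    ∂Q/∂x = 6x y + 3,    ∂P/∂y = 6x y,
    ∂Q/∂x - ∂P/∂y = 3.

D is the region x^2 + y^2 ≤ 1. Evaluating the double integral:

In polar coordinates (x = r cos θ, y = r sin θ, dA = r dr dθ) the integrand becomes 3, so

    ∬_D (3) dA = ∫_0^{2π} ∫_0^{1} (3) · r dr dθ.

Inner (r from 0 to 1): 3/2.
Outer (θ from 0 to 2π): 3π.

Therefore ∮_C P dx + Q dy = 3π.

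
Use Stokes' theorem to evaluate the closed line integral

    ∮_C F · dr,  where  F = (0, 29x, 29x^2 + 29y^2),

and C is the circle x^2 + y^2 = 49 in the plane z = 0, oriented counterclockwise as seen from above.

Let S be the flat disk x^2 + y^2 ≤ 49 in the plane z = 0, with upward unit normal n̂ = ẑ. By Stokes' theorem,

    ∮_C F · dr = ∬_S (∇ × F) · n̂ dS = ∬_D (curl F)_z dA,

where D is the disk x^2 + y^2 ≤ 49.

Compute the curl of F = (0, 29x, 29x^2 + 29y^2):
    (∇ × F)_x = ∂F_z/∂y - ∂F_y/∂z = 58y,
    (∇ × F)_y = ∂F_x/∂z - ∂F_z/∂x = -58x,
    (∇ × F)_z = ∂F_y/∂x - ∂F_x/∂y = 29.

On z = 0, (curl F)_z = 29.

Convert to polar (x = r cos θ, y = r sin θ, dA = r dr dθ); the integrand becomes 29, so

    ∬_D (curl F)_z dA = ∫_0^{2π} ∫_0^{7} (29) · r dr dθ.

Inner (r from 0 to 7): 1421/2.
Outer (θ from 0 to 2π): 1421π.

Therefore ∮_C F · dr = 1421π.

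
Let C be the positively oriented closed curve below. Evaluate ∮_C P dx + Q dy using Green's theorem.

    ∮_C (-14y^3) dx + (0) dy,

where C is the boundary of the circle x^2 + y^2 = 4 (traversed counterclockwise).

Green's theorem converts the closed line integral into a double integral over the enclosed region D:

    ∮_C P dx + Q dy = ∬_D (∂Q/∂x - ∂P/∂y) dA.

Here P = -14y^3, Q = 0, so

    ∂Q/∂x = 0,    ∂P/∂y = -42y^2,
    ∂Q/∂x - ∂P/∂y = 42y^2.

D is the region x^2 + y^2 ≤ 4. Evaluating the double integral:

In polar coordinates (x = r cos θ, y = r sin θ, dA = r dr dθ) the integrand becomes 42r^2sin(θ)^2, so

    ∬_D (42y^2) dA = ∫_0^{2π} ∫_0^{2} (42r^2sin(θ)^2) · r dr dθ.

Inner (r from 0 to 2): 168sin(θ)^2.
Outer (θ from 0 to 2π): 168π.

Therefore ∮_C P dx + Q dy = 168π.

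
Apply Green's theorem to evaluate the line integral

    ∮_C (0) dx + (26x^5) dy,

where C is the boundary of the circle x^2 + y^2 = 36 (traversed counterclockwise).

Green's theorem converts the closed line integral into a double integral over the enclosed region D:

    ∮_C P dx + Q dy = ∬_D (∂Q/∂x - ∂P/∂y) dA.

Here P = 0, Q = 26x^5, so

    ∂Q/∂x = 130x^4,    ∂P/∂y = 0,
    ∂Q/∂x - ∂P/∂y = 130x^4.

D is the region x^2 + y^2 ≤ 36. Evaluating the double integral:

In polar coordinates (x = r cos θ, y = r sin θ, dA = r dr dθ) the integrand becomes 130r^4cos(θ)^4, so

    ∬_D (130x^4) dA = ∫_0^{2π} ∫_0^{6} (130r^4cos(θ)^4) · r dr dθ.

Inner (r from 0 to 6): 1010880cos(θ)^4.
Outer (θ from 0 to 2π): 758160π.

Therefore ∮_C P dx + Q dy = 758160π.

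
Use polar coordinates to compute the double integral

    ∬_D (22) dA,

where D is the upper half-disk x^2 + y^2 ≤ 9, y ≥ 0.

The region D is 0 ≤ r ≤ 3, 0 ≤ θ ≤ π in polar coordinates, where x = r cos(θ), y = r sin(θ), and dA = r dr dθ.

Under the substitution, the integrand becomes 22, so

    ∬_D (22) dA = ∫_{0}^{π} ∫_{0}^{3} (22) · r dr dθ.

Inner integral (in r): ∫_{0}^{3} (22) · r dr = 99.

Outer integral (in θ): ∫_{0}^{π} (99) dθ = 99π.

Therefore ∬_D (22) dA = 99π.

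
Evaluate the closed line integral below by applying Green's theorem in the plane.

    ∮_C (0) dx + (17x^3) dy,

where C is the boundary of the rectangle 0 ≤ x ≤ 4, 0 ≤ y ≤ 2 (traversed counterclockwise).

Green's theorem converts the closed line integral into a double integral over the enclosed region D:

    ∮_C P dx + Q dy = ∬_D (∂Q/∂x - ∂P/∂y) dA.

Here P = 0, Q = 17x^3, so

    ∂Q/∂x = 51x^2,    ∂P/∂y = 0,
    ∂Q/∂x - ∂P/∂y = 51x^2.

D is the region 0 ≤ x ≤ 4, 0 ≤ y ≤ 2. Evaluating the double integral:

    ∬_D (51x^2) dA = ∫_0^{4} ∫_0^{2} (51x^2) dy dx.

Inner (y from 0 to 2): 102x^2.
Outer (x from 0 to 4): 2176.

Therefore ∮_C P dx + Q dy = 2176.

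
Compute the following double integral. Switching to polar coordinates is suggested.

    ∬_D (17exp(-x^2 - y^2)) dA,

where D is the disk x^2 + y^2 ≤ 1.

The region D is 0 ≤ r ≤ 1, 0 ≤ θ ≤ 2π in polar coordinates, where x = r cos(θ), y = r sin(θ), and dA = r dr dθ.

Under the substitution, the integrand becomes 17exp(-r^2), so

    ∬_D (17exp(-x^2 - y^2)) dA = ∫_{0}^{2π} ∫_{0}^{1} (17exp(-r^2)) · r dr dθ.

Inner integral (in r): ∫_{0}^{1} (17exp(-r^2)) · r dr = 17/2 - 17exp(-1)/2.

Outer integral (in θ): ∫_{0}^{2π} (17/2 - 17exp(-1)/2) dθ = -17π exp(-1) + 17π.

Therefore ∬_D (17exp(-x^2 - y^2)) dA = -17π exp(-1) + 17π.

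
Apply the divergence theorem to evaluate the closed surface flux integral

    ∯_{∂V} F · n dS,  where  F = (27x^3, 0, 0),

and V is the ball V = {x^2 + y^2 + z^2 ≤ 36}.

By the divergence theorem,

    ∯_{∂V} F · n dS = ∭_V (∇ · F) dV.

Compute the divergence:
    ∇ · F = ∂F_x/∂x + ∂F_y/∂y + ∂F_z/∂z = 81x^2 + 0 + 0 = 81x^2.

In spherical coordinates, x = ρ sin(φ) cos(θ), y = ρ sin(φ) sin(θ), z = ρ cos(φ), dV = ρ^2 sin(φ) dρ dφ dθ, with 0 ≤ ρ ≤ 6, 0 ≤ φ ≤ π, 0 ≤ θ ≤ 2π.

The integrand, after substitution and multiplying by the volume element, becomes (81ρ^2sin(φ)^2cos(θ)^2) · ρ^2 sin(φ), so

    ∭_V (∇·F) dV = ∫_0^{2π} ∫_0^{π} ∫_0^{6} (81ρ^2sin(φ)^2cos(θ)^2) · ρ^2 sin(φ) dρ dφ dθ.

Inner (ρ from 0 to 6): 629856sin(φ)^3cos(θ)^2/5.
Middle (φ from 0 to π): 839808cos(θ)^2/5.
Outer (θ from 0 to 2π): 839808π/5.

Therefore ∯_{∂V} F · n dS = 839808π/5.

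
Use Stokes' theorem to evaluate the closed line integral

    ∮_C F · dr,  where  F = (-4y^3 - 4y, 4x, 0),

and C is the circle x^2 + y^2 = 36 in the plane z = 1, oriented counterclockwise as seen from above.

Let S be the flat disk x^2 + y^2 ≤ 36 in the plane z = 1, with upward unit normal n̂ = ẑ. By Stokes' theorem,

    ∮_C F · dr = ∬_S (∇ × F) · n̂ dS = ∬_D (curl F)_z dA,

where D is the disk x^2 + y^2 ≤ 36.

Compute the curl of F = (-4y^3 - 4y, 4x, 0):
    (∇ × F)_x = ∂F_z/∂y - ∂F_y/∂z = 0,
    (∇ × F)_y = ∂F_x/∂z - ∂F_z/∂x = 0,
    (∇ × F)_z = ∂F_y/∂x - ∂F_x/∂y = 12y^2 + 8.

On z = 1, (curl F)_z = 12y^2 + 8.

Convert to polar (x = r cos θ, y = r sin θ, dA = r dr dθ); the integrand becomes 12r^2sin(θ)^2 + 8, so

    ∬_D (curl F)_z dA = ∫_0^{2π} ∫_0^{6} (12r^2sin(θ)^2 + 8) · r dr dθ.

Inner (r from 0 to 6): 3888sin(θ)^2 + 144.
Outer (θ from 0 to 2π): 4176π.

Therefore ∮_C F · dr = 4176π.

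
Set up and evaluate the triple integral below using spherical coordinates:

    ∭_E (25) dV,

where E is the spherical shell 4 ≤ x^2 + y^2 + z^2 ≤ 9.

In spherical coordinates, x = ρ sin(φ) cos(θ), y = ρ sin(φ) sin(θ), z = ρ cos(φ), and dV = ρ^2 sin(φ) dρ dφ dθ.

The integrand becomes 25, so

    ∭_E (25) dV = ∫_{0}^{2π} ∫_{0}^{π} ∫_{2}^{3} (25) · ρ^2 sin(φ) dρ dφ dθ.

Inner (ρ): 475sin(φ)/3.
Middle (φ): 950/3.
Outer (θ): 1900π/3.

Therefore the triple integral equals 1900π/3.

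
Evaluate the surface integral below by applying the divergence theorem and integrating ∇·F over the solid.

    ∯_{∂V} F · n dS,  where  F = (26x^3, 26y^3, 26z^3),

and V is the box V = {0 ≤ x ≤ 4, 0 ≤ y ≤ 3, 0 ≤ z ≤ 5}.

By the divergence theorem,

    ∯_{∂V} F · n dS = ∭_V (∇ · F) dV.

Compute the divergence:
    ∇ · F = ∂F_x/∂x + ∂F_y/∂y + ∂F_z/∂z = 78x^2 + 78y^2 + 78z^2.

V is a rectangular box, so dV = dx dy dz with 0 ≤ x ≤ 4, 0 ≤ y ≤ 3, 0 ≤ z ≤ 5.

Integrate (78x^2 + 78y^2 + 78z^2) over V as an iterated integral:

    ∭_V (∇·F) dV = ∫_0^{4} ∫_0^{3} ∫_0^{5} (78x^2 + 78y^2 + 78z^2) dz dy dx.

Inner (z from 0 to 5): 390x^2 + 390y^2 + 3250.
Middle (y from 0 to 3): 1170x^2 + 13260.
Outer (x from 0 to 4): 78000.

Therefore ∯_{∂V} F · n dS = 78000.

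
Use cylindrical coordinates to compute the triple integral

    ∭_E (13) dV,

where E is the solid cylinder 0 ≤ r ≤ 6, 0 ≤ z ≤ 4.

In cylindrical coordinates, x = r cos(θ), y = r sin(θ), z = z, and dV = r dr dθ dz.

The integrand becomes 13, so

    ∭_E (13) dV = ∫_{0}^{2π} ∫_{0}^{6} ∫_{0}^{4} (13) · r dz dr dθ.

Inner (z): 52r.
Middle (r from 0 to 6): 936.
Outer (θ): 1872π.

Therefore the triple integral equals 1872π.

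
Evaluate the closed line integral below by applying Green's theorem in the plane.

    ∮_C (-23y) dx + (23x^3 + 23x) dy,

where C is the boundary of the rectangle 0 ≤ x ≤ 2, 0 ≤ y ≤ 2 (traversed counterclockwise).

Green's theorem converts the closed line integral into a double integral over the enclosed region D:

    ∮_C P dx + Q dy = ∬_D (∂Q/∂x - ∂P/∂y) dA.

Here P = -23y, Q = 23x^3 + 23x, so

    ∂Q/∂x = 69x^2 + 23,    ∂P/∂y = -23,
    ∂Q/∂x - ∂P/∂y = 69x^2 + 46.

D is the region 0 ≤ x ≤ 2, 0 ≤ y ≤ 2. Evaluating the double integral:

    ∬_D (69x^2 + 46) dA = ∫_0^{2} ∫_0^{2} (69x^2 + 46) dy dx.

Inner (y from 0 to 2): 138x^2 + 92.
Outer (x from 0 to 2): 552.

Therefore ∮_C P dx + Q dy = 552.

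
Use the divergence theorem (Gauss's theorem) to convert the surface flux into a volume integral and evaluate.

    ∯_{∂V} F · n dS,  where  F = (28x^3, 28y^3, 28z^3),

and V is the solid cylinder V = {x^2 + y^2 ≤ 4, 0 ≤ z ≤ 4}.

By the divergence theorem,

    ∯_{∂V} F · n dS = ∭_V (∇ · F) dV.

Compute the divergence:
    ∇ · F = ∂F_x/∂x + ∂F_y/∂y + ∂F_z/∂z = 84x^2 + 84y^2 + 84z^2.

In cylindrical coordinates, x = r cos(θ), y = r sin(θ), z = z, dV = r dr dθ dz, with 0 ≤ r ≤ 2, 0 ≤ θ ≤ 2π, 0 ≤ z ≤ 4.

The integrand, after substitution and multiplying by the volume element, becomes (84r^2 + 84z^2) · r, so

    ∭_V (∇·F) dV = ∫_0^{2π} ∫_0^{2} ∫_0^{4} (84r^2 + 84z^2) · r dz dr dθ.

Inner (z from 0 to 4): 336r^3 + 1792r.
Middle (r from 0 to 2): 4928.
Outer (θ from 0 to 2π): 9856π.

Therefore ∯_{∂V} F · n dS = 9856π.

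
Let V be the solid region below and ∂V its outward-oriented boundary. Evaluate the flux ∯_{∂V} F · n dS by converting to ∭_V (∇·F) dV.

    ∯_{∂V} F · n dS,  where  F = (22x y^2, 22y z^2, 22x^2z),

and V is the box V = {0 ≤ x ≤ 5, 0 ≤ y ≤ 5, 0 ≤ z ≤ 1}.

By the divergence theorem,

    ∯_{∂V} F · n dS = ∭_V (∇ · F) dV.

Compute the divergence:
    ∇ · F = ∂F_x/∂x + ∂F_y/∂y + ∂F_z/∂z = 22y^2 + 22z^2 + 22x^2 = 22x^2 + 22y^2 + 22z^2.

V is a rectangular box, so dV = dx dy dz with 0 ≤ x ≤ 5, 0 ≤ y ≤ 5, 0 ≤ z ≤ 1.

Integrate (22x^2 + 22y^2 + 22z^2) over V as an iterated integral:

    ∭_V (∇·F) dV = ∫_0^{5} ∫_0^{5} ∫_0^{1} (22x^2 + 22y^2 + 22z^2) dz dy dx.

Inner (z from 0 to 1): 22x^2 + 22y^2 + 22/3.
Middle (y from 0 to 5): 110x^2 + 2860/3.
Outer (x from 0 to 5): 9350.

Therefore ∯_{∂V} F · n dS = 9350.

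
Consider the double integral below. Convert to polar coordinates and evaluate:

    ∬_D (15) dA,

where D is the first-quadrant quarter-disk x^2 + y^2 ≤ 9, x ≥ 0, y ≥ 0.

The region D is 0 ≤ r ≤ 3, 0 ≤ θ ≤ π/2 in polar coordinates, where x = r cos(θ), y = r sin(θ), and dA = r dr dθ.

Under the substitution, the integrand becomes 15, so

    ∬_D (15) dA = ∫_{0}^{π/2} ∫_{0}^{3} (15) · r dr dθ.

Inner integral (in r): ∫_{0}^{3} (15) · r dr = 135/2.

Outer integral (in θ): ∫_{0}^{π/2} (135/2) dθ = 135π/4.

Therefore ∬_D (15) dA = 135π/4.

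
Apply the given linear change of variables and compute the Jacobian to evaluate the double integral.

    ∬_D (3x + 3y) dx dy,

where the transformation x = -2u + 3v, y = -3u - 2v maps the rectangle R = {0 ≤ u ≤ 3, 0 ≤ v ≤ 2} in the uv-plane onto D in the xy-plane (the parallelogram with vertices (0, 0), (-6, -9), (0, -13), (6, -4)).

Compute the Jacobian determinant of (x, y) with respect to (u, v):

    ∂(x,y)/∂(u,v) = | -2  3 | = (-2)(-2) - (3)(-3) = 13.
                   | -3  -2 |

Its absolute value is |J| = 13 (the area scaling factor).

Substituting x = -2u + 3v, y = -3u - 2v into the integrand,

    3x + 3y → -15u + 3v,

so the integral becomes

    ∬_R (-15u + 3v) · |J| du dv = ∫_0^3 ∫_0^2 (-195u + 39v) dv du.

Inner (v): 78 - 390u.
Outer (u): -1521.

Therefore ∬_D (3x + 3y) dx dy = -1521.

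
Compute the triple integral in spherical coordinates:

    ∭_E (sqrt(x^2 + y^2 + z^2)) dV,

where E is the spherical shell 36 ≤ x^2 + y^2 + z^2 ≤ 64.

In spherical coordinates, x = ρ sin(φ) cos(θ), y = ρ sin(φ) sin(θ), z = ρ cos(φ), and dV = ρ^2 sin(φ) dρ dφ dθ.

The integrand becomes ρ, so

    ∭_E (sqrt(x^2 + y^2 + z^2)) dV = ∫_{0}^{2π} ∫_{0}^{π} ∫_{6}^{8} (ρ) · ρ^2 sin(φ) dρ dφ dθ.

Inner (ρ): 700sin(φ).
Middle (φ): 1400.
Outer (θ): 2800π.

Therefore the triple integral equals 2800π.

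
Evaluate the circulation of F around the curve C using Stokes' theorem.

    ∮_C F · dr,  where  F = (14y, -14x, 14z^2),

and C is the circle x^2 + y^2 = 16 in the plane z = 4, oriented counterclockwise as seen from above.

Let S be the flat disk x^2 + y^2 ≤ 16 in the plane z = 4, with upward unit normal n̂ = ẑ. By Stokes' theorem,

    ∮_C F · dr = ∬_S (∇ × F) · n̂ dS = ∬_D (curl F)_z dA,

where D is the disk x^2 + y^2 ≤ 16.

Compute the curl of F = (14y, -14x, 14z^2):
    (∇ × F)_x = ∂F_z/∂y - ∂F_y/∂z = 0,
    (∇ × F)_y = ∂F_x/∂z - ∂F_z/∂x = 0,
    (∇ × F)_z = ∂F_y/∂x - ∂F_x/∂y = -28.

On z = 4, (curl F)_z = -28.

Convert to polar (x = r cos θ, y = r sin θ, dA = r dr dθ); the integrand becomes -28, so

    ∬_D (curl F)_z dA = ∫_0^{2π} ∫_0^{4} (-28) · r dr dθ.

Inner (r from 0 to 4): -224.
Outer (θ from 0 to 2π): -448π.

Therefore ∮_C F · dr = -448π.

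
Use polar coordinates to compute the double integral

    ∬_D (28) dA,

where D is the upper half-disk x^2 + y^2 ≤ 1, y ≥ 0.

The region D is 0 ≤ r ≤ 1, 0 ≤ θ ≤ π in polar coordinates, where x = r cos(θ), y = r sin(θ), and dA = r dr dθ.

Under the substitution, the integrand becomes 28, so

    ∬_D (28) dA = ∫_{0}^{π} ∫_{0}^{1} (28) · r dr dθ.

Inner integral (in r): ∫_{0}^{1} (28) · r dr = 14.

Outer integral (in θ): ∫_{0}^{π} (14) dθ = 14π.

Therefore ∬_D (28) dA = 14π.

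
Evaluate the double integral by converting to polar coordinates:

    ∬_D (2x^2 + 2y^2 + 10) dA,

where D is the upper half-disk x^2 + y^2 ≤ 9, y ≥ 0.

The region D is 0 ≤ r ≤ 3, 0 ≤ θ ≤ π in polar coordinates, where x = r cos(θ), y = r sin(θ), and dA = r dr dθ.

Under the substitution, the integrand becomes 2r^2 + 10, so

    ∬_D (2x^2 + 2y^2 + 10) dA = ∫_{0}^{π} ∫_{0}^{3} (2r^2 + 10) · r dr dθ.

Inner integral (in r): ∫_{0}^{3} (2r^2 + 10) · r dr = 171/2.

Outer integral (in θ): ∫_{0}^{π} (171/2) dθ = 171π/2.

Therefore ∬_D (2x^2 + 2y^2 + 10) dA = 171π/2.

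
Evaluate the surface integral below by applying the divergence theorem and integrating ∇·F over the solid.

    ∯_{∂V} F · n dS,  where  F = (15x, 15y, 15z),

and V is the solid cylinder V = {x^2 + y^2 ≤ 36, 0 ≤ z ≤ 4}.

By the divergence theorem,

    ∯_{∂V} F · n dS = ∭_V (∇ · F) dV.

Compute the divergence:
    ∇ · F = ∂F_x/∂x + ∂F_y/∂y + ∂F_z/∂z = 15 + 15 + 15 = 45.

In cylindrical coordinates, x = r cos(θ), y = r sin(θ), z = z, dV = r dr dθ dz, with 0 ≤ r ≤ 6, 0 ≤ θ ≤ 2π, 0 ≤ z ≤ 4.

The integrand, after substitution and multiplying by the volume element, becomes (45) · r, so

    ∭_V (∇·F) dV = ∫_0^{2π} ∫_0^{6} ∫_0^{4} (45) · r dz dr dθ.

Inner (z from 0 to 4): 180r.
Middle (r from 0 to 6): 3240.
Outer (θ from 0 to 2π): 6480π.

Therefore ∯_{∂V} F · n dS = 6480π.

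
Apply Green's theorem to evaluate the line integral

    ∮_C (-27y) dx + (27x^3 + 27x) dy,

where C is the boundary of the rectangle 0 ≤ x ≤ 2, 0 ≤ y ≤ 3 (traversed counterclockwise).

Green's theorem converts the closed line integral into a double integral over the enclosed region D:

    ∮_C P dx + Q dy = ∬_D (∂Q/∂x - ∂P/∂y) dA.

Here P = -27y, Q = 27x^3 + 27x, so

    ∂Q/∂x = 81x^2 + 27,    ∂P/∂y = -27,
    ∂Q/∂x - ∂P/∂y = 81x^2 + 54.

D is the region 0 ≤ x ≤ 2, 0 ≤ y ≤ 3. Evaluating the double integral:

    ∬_D (81x^2 + 54) dA = ∫_0^{2} ∫_0^{3} (81x^2 + 54) dy dx.

Inner (y from 0 to 3): 243x^2 + 162.
Outer (x from 0 to 2): 972.

Therefore ∮_C P dx + Q dy = 972.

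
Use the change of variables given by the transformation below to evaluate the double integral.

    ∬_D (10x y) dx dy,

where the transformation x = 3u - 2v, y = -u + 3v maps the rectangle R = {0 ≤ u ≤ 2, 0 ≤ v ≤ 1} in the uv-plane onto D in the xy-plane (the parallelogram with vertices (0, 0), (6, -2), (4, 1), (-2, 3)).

Compute the Jacobian determinant of (x, y) with respect to (u, v):

    ∂(x,y)/∂(u,v) = | 3  -2 | = (3)(3) - (-2)(-1) = 7.
                   | -1  3 |

Its absolute value is |J| = 7 (the area scaling factor).

Substituting x = 3u - 2v, y = -u + 3v into the integrand,

    10x y → -30u^2 + 110u v - 60v^2,

so the integral becomes

    ∬_R (-30u^2 + 110u v - 60v^2) · |J| du dv = ∫_0^2 ∫_0^1 (-210u^2 + 770u v - 420v^2) dv du.

Inner (v): -210u^2 + 385u - 140.
Outer (u): -70.

Therefore ∬_D (10x y) dx dy = -70.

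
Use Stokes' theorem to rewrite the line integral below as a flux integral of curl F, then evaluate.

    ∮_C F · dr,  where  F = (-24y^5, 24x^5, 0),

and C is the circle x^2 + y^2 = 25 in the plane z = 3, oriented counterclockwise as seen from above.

Let S be the flat disk x^2 + y^2 ≤ 25 in the plane z = 3, with upward unit normal n̂ = ẑ. By Stokes' theorem,

    ∮_C F · dr = ∬_S (∇ × F) · n̂ dS = ∬_D (curl F)_z dA,

where D is the disk x^2 + y^2 ≤ 25.

Compute the curl of F = (-24y^5, 24x^5, 0):
    (∇ × F)_x = ∂F_z/∂y - ∂F_y/∂z = 0,
    (∇ × F)_y = ∂F_x/∂z - ∂F_z/∂x = 0,
    (∇ × F)_z = ∂F_y/∂x - ∂F_x/∂y = 120x^4 + 120y^4.

On z = 3, (curl F)_z = 120x^4 + 120y^4.

Convert to polar (x = r cos θ, y = r sin θ, dA = r dr dθ); the integrand becomes 120r^4(sin(θ)^4 + cos(θ)^4), so

    ∬_D (curl F)_z dA = ∫_0^{2π} ∫_0^{5} (120r^4(sin(θ)^4 + cos(θ)^4)) · r dr dθ.

Inner (r from 0 to 5): 312500sin(θ)^4 + 312500cos(θ)^4.
Outer (θ from 0 to 2π): 468750π.

Therefore ∮_C F · dr = 468750π.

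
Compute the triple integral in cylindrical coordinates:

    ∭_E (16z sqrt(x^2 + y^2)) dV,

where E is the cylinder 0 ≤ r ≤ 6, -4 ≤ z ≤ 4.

In cylindrical coordinates, x = r cos(θ), y = r sin(θ), z = z, and dV = r dr dθ dz.

The integrand becomes 16r z, so

    ∭_E (16z sqrt(x^2 + y^2)) dV = ∫_{0}^{2π} ∫_{0}^{6} ∫_{-4}^{4} (16r z) · r dz dr dθ.

Inner (z): 0.
Middle (r from 0 to 6): 0.
Outer (θ): 0.

Therefore the triple integral equals 0.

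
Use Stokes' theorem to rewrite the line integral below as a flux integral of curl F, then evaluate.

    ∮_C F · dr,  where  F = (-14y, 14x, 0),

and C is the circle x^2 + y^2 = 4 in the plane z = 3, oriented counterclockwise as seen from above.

Let S be the flat disk x^2 + y^2 ≤ 4 in the plane z = 3, with upward unit normal n̂ = ẑ. By Stokes' theorem,

    ∮_C F · dr = ∬_S (∇ × F) · n̂ dS = ∬_D (curl F)_z dA,

where D is the disk x^2 + y^2 ≤ 4.

Compute the curl of F = (-14y, 14x, 0):
    (∇ × F)_x = ∂F_z/∂y - ∂F_y/∂z = 0,
    (∇ × F)_y = ∂F_x/∂z - ∂F_z/∂x = 0,
    (∇ × F)_z = ∂F_y/∂x - ∂F_x/∂y = 28.

On z = 3, (curl F)_z = 28.

Convert to polar (x = r cos θ, y = r sin θ, dA = r dr dθ); the integrand becomes 28, so

    ∬_D (curl F)_z dA = ∫_0^{2π} ∫_0^{2} (28) · r dr dθ.

Inner (r from 0 to 2): 56.
Outer (θ from 0 to 2π): 112π.

Therefore ∮_C F · dr = 112π.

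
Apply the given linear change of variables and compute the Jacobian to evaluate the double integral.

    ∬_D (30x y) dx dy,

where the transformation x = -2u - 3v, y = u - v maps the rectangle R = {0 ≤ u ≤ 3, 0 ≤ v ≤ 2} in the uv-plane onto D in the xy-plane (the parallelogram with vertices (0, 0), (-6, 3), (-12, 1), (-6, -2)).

Compute the Jacobian determinant of (x, y) with respect to (u, v):

    ∂(x,y)/∂(u,v) = | -2  -3 | = (-2)(-1) - (-3)(1) = 5.
                   | 1  -1 |

Its absolute value is |J| = 5 (the area scaling factor).

Substituting x = -2u - 3v, y = u - v into the integrand,

    30x y → -60u^2 - 30u v + 90v^2,

so the integral becomes

    ∬_R (-60u^2 - 30u v + 90v^2) · |J| du dv = ∫_0^3 ∫_0^2 (-300u^2 - 150u v + 450v^2) dv du.

Inner (v): -600u^2 - 300u + 1200.
Outer (u): -3150.

Therefore ∬_D (30x y) dx dy = -3150.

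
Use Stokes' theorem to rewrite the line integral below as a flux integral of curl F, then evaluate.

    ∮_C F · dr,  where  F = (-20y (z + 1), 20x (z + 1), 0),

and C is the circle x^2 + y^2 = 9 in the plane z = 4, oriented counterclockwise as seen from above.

Let S be the flat disk x^2 + y^2 ≤ 9 in the plane z = 4, with upward unit normal n̂ = ẑ. By Stokes' theorem,

    ∮_C F · dr = ∬_S (∇ × F) · n̂ dS = ∬_D (curl F)_z dA,

where D is the disk x^2 + y^2 ≤ 9.

Compute the curl of F = (-20y (z + 1), 20x (z + 1), 0):
    (∇ × F)_x = ∂F_z/∂y - ∂F_y/∂z = -20x,
    (∇ × F)_y = ∂F_x/∂z - ∂F_z/∂x = -20y,
    (∇ × F)_z = ∂F_y/∂x - ∂F_x/∂y = 40z + 40.

On z = 4, (curl F)_z = 200.

Convert to polar (x = r cos θ, y = r sin θ, dA = r dr dθ); the integrand becomes 200, so

    ∬_D (curl F)_z dA = ∫_0^{2π} ∫_0^{3} (200) · r dr dθ.

Inner (r from 0 to 3): 900.
Outer (θ from 0 to 2π): 1800π.

Therefore ∮_C F · dr = 1800π.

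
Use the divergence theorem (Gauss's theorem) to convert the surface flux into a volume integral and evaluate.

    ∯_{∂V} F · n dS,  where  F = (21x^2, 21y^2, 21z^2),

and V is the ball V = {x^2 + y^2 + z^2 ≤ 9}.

By the divergence theorem,

    ∯_{∂V} F · n dS = ∭_V (∇ · F) dV.

Compute the divergence:
    ∇ · F = ∂F_x/∂x + ∂F_y/∂y + ∂F_z/∂z = 42x + 42y + 42z.

In spherical coordinates, x = ρ sin(φ) cos(θ), y = ρ sin(φ) sin(θ), z = ρ cos(φ), dV = ρ^2 sin(φ) dρ dφ dθ, with 0 ≤ ρ ≤ 3, 0 ≤ φ ≤ π, 0 ≤ θ ≤ 2π.

The integrand, after substitution and multiplying by the volume element, becomes (42ρ (sqrt(2)sin(φ)sin(θ + π/4) + cos(φ))) · ρ^2 sin(φ), so

    ∭_V (∇·F) dV = ∫_0^{2π} ∫_0^{π} ∫_0^{3} (42ρ (sqrt(2)sin(φ)sin(θ + π/4) + cos(φ))) · ρ^2 sin(φ) dρ dφ dθ.

Inner (ρ from 0 to 3): 1701(sqrt(2)sin(φ)sin(θ + π/4) + cos(φ))sin(φ)/2.
Middle (φ from 0 to π): 1701sqrt(2)π sin(θ + π/4)/4.
Outer (θ from 0 to 2π): 0.

Therefore ∯_{∂V} F · n dS = 0.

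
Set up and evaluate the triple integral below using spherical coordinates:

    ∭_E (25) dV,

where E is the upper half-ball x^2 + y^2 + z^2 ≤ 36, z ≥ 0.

In spherical coordinates, x = ρ sin(φ) cos(θ), y = ρ sin(φ) sin(θ), z = ρ cos(φ), and dV = ρ^2 sin(φ) dρ dφ dθ.

The integrand becomes 25, so

    ∭_E (25) dV = ∫_{0}^{2π} ∫_{0}^{π/2} ∫_{0}^{6} (25) · ρ^2 sin(φ) dρ dφ dθ.

Inner (ρ): 1800sin(φ).
Middle (φ): 1800.
Outer (θ): 3600π.

Therefore the triple integral equals 3600π.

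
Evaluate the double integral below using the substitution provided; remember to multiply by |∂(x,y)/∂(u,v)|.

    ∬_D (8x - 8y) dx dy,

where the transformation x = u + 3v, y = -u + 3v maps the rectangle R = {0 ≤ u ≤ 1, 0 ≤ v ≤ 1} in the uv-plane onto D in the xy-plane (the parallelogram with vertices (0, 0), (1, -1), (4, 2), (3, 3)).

Compute the Jacobian determinant of (x, y) with respect to (u, v):

    ∂(x,y)/∂(u,v) = | 1  3 | = (1)(3) - (3)(-1) = 6.
                   | -1  3 |

Its absolute value is |J| = 6 (the area scaling factor).

Substituting x = u + 3v, y = -u + 3v into the integrand,

    8x - 8y → 16u,

so the integral becomes

    ∬_R (16u) · |J| du dv = ∫_0^1 ∫_0^1 (96u) dv du.

Inner (v): 96u.
Outer (u): 48.

Therefore ∬_D (8x - 8y) dx dy = 48.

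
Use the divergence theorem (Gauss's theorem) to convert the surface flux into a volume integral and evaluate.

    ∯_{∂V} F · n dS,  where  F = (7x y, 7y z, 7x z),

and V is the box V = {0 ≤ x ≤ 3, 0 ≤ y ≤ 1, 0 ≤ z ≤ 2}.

By the divergence theorem,

    ∯_{∂V} F · n dS = ∭_V (∇ · F) dV.

Compute the divergence:
    ∇ · F = ∂F_x/∂x + ∂F_y/∂y + ∂F_z/∂z = 7y + 7z + 7x = 7x + 7y + 7z.

V is a rectangular box, so dV = dx dy dz with 0 ≤ x ≤ 3, 0 ≤ y ≤ 1, 0 ≤ z ≤ 2.

Integrate (7x + 7y + 7z) over V as an iterated integral:

    ∭_V (∇·F) dV = ∫_0^{3} ∫_0^{1} ∫_0^{2} (7x + 7y + 7z) dz dy dx.

Inner (z from 0 to 2): 14x + 14y + 14.
Middle (y from 0 to 1): 14x + 21.
Outer (x from 0 to 3): 126.

Therefore ∯_{∂V} F · n dS = 126.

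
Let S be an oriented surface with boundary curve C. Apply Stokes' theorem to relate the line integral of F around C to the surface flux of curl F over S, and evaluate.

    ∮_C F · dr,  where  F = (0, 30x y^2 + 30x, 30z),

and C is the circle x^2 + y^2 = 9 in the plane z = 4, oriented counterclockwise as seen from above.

Let S be the flat disk x^2 + y^2 ≤ 9 in the plane z = 4, with upward unit normal n̂ = ẑ. By Stokes' theorem,

    ∮_C F · dr = ∬_S (∇ × F) · n̂ dS = ∬_D (curl F)_z dA,

where D is the disk x^2 + y^2 ≤ 9.

Compute the curl of F = (0, 30x y^2 + 30x, 30z):
    (∇ × F)_x = ∂F_z/∂y - ∂F_y/∂z = 0,
    (∇ × F)_y = ∂F_x/∂z - ∂F_z/∂x = 0,
    (∇ × F)_z = ∂F_y/∂x - ∂F_x/∂y = 30y^2 + 30.

On z = 4, (curl F)_z = 30y^2 + 30.

Convert to polar (x = r cos θ, y = r sin θ, dA = r dr dθ); the integrand becomes 30r^2sin(θ)^2 + 30, so

    ∬_D (curl F)_z dA = ∫_0^{2π} ∫_0^{3} (30r^2sin(θ)^2 + 30) · r dr dθ.

Inner (r from 0 to 3): 1215sin(θ)^2/2 + 135.
Outer (θ from 0 to 2π): 1755π/2.

Therefore ∮_C F · dr = 1755π/2.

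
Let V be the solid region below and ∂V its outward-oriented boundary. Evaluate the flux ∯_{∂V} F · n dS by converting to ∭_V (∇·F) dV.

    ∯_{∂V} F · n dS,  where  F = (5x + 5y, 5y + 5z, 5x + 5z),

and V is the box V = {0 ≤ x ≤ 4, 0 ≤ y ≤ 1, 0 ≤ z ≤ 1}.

By the divergence theorem,

    ∯_{∂V} F · n dS = ∭_V (∇ · F) dV.

Compute the divergence:
    ∇ · F = ∂F_x/∂x + ∂F_y/∂y + ∂F_z/∂z = 5 + 5 + 5 = 15.

V is a rectangular box, so dV = dx dy dz with 0 ≤ x ≤ 4, 0 ≤ y ≤ 1, 0 ≤ z ≤ 1.

Integrate (15) over V as an iterated integral:

    ∭_V (∇·F) dV = ∫_0^{4} ∫_0^{1} ∫_0^{1} (15) dz dy dx.

Inner (z from 0 to 1): 15.
Middle (y from 0 to 1): 15.
Outer (x from 0 to 4): 60.

Therefore ∯_{∂V} F · n dS = 60.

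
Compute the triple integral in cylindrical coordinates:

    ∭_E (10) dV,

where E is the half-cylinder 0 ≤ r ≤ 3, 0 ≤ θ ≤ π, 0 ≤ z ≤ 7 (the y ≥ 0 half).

In cylindrical coordinates, x = r cos(θ), y = r sin(θ), z = z, and dV = r dr dθ dz.

The integrand becomes 10, so

    ∭_E (10) dV = ∫_{0}^{π} ∫_{0}^{3} ∫_{0}^{7} (10) · r dz dr dθ.

Inner (z): 70r.
Middle (r from 0 to 3): 315.
Outer (θ): 315π.

Therefore the triple integral equals 315π.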